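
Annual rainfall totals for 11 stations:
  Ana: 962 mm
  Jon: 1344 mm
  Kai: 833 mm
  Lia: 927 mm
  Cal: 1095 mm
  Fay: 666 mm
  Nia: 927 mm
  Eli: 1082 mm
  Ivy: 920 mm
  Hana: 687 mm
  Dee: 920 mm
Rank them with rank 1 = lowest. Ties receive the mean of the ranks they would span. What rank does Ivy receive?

4.5

Sorted (ascending): 666, 687, 833, 920, 920, 927, 927, 962, 1082, 1095, 1344
The 2 values of 920 occupy positions 4–5 → average rank (4+5)/2 = 4.5.
The 2 values of 927 occupy positions 6–7 → average rank (6+7)/2 = 6.5.
Ivy has value 920 mm → rank 4.5.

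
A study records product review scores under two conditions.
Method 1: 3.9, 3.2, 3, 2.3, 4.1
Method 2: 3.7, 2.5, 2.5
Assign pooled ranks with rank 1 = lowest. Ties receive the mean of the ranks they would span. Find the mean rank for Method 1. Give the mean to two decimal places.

5.00

Sorted (ascending): 2.3, 2.5, 2.5, 3, 3.2, 3.7, 3.9, 4.1
The 2 values of 2.5 occupy positions 2–3 → average rank (2+3)/2 = 2.5.
Method 1 values → pooled ranks: 3.9→7, 3.2→5, 3→4, 2.3→1, 4.1→8
Mean rank = (7 + 5 + 4 + 1 + 8) / 5 = 5.00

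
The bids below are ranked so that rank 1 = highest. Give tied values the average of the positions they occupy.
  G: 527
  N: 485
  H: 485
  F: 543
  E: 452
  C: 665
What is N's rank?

Sorted (descending): 665, 543, 527, 485, 485, 452
The 2 values of 485 occupy positions 4–5 → average rank (4+5)/2 = 4.5.
N has value 485 → rank 4.5.

4.5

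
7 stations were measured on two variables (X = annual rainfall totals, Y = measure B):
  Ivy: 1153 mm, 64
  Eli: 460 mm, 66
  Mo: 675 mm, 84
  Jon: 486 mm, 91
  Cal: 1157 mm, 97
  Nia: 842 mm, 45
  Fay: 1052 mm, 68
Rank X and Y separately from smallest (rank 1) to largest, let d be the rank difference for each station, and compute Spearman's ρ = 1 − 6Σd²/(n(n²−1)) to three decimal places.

0.107

Ranks of variable 1: 6, 1, 3, 2, 7, 4, 5
Ranks of variable 2: 2, 3, 5, 6, 7, 1, 4
d = r₁ − r₂: 4, -2, -2, -4, 0, 3, 1
d²: 16, 4, 4, 16, 0, 9, 1; Σd² = 50
ρ = 1 − 6·50/(7·48) = 1 − 300/336 = 0.107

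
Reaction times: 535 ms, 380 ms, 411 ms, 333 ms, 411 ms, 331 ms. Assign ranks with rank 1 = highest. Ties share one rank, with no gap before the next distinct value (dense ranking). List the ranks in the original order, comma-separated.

1, 3, 2, 4, 2, 5

Sorted (descending): 535, 411, 411, 380, 333, 331
The 2 values of 411 share dense rank 2.
Remaining distinct values take the next consecutive integers.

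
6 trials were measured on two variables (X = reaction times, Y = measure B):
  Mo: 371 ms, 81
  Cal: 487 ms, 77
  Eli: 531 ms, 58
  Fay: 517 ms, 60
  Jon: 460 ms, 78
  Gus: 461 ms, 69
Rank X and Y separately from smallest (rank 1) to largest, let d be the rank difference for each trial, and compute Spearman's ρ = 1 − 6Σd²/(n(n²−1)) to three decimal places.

-0.943

Ranks of variable 1: 1, 4, 6, 5, 2, 3
Ranks of variable 2: 6, 4, 1, 2, 5, 3
d = r₁ − r₂: -5, 0, 5, 3, -3, 0
d²: 25, 0, 25, 9, 9, 0; Σd² = 68
ρ = 1 − 6·68/(6·35) = 1 − 408/210 = -0.943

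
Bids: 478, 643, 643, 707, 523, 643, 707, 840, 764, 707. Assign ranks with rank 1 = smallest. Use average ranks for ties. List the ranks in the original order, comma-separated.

Sorted (ascending): 478, 523, 643, 643, 643, 707, 707, 707, 764, 840
The 3 values of 643 occupy positions 3–5 → average rank 4.
The 3 values of 707 occupy positions 6–8 → average rank 7.

1, 4, 4, 7, 2, 4, 7, 10, 9, 7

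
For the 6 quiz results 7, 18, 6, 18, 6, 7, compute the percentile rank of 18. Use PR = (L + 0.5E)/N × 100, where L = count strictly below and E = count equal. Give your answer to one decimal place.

83.3

N = 6.
Strictly below 18: 4. Equal to 18: 2.
PR = (4 + 0.5·2)/6 × 100 = 83.3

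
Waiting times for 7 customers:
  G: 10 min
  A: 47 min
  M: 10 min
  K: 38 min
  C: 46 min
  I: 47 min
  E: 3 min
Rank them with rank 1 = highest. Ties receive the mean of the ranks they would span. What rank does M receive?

Sorted (descending): 47, 47, 46, 38, 10, 10, 3
The 2 values of 47 occupy positions 1–2 → average rank (1+2)/2 = 1.5.
The 2 values of 10 occupy positions 5–6 → average rank (5+6)/2 = 5.5.
M has value 10 min → rank 5.5.

5.5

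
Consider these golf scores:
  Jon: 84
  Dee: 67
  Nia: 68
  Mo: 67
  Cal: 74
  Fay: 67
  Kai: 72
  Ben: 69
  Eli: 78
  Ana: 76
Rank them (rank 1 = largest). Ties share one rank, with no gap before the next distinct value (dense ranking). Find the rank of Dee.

Sorted (descending): 84, 78, 76, 74, 72, 69, 68, 67, 67, 67
The 3 values of 67 share dense rank 8.
Remaining distinct values take the next consecutive integers.
Dee has value 67 → rank 8.

8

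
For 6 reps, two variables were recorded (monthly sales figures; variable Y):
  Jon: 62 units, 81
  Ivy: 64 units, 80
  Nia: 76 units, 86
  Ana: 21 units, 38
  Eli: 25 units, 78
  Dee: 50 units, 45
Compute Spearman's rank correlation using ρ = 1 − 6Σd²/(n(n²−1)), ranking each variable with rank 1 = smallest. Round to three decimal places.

0.886

Ranks of variable 1: 4, 5, 6, 1, 2, 3
Ranks of variable 2: 5, 4, 6, 1, 3, 2
d = r₁ − r₂: -1, 1, 0, 0, -1, 1
d²: 1, 1, 0, 0, 1, 1; Σd² = 4
ρ = 1 − 6·4/(6·35) = 1 − 24/210 = 0.886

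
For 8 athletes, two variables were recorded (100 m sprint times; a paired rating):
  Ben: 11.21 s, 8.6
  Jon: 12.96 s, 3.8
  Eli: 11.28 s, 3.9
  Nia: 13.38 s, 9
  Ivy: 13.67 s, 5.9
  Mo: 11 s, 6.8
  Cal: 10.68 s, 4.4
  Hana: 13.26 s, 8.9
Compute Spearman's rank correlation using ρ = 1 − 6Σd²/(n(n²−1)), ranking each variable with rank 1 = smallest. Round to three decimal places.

0.286

Ranks of variable 1: 3, 5, 4, 7, 8, 2, 1, 6
Ranks of variable 2: 6, 1, 2, 8, 4, 5, 3, 7
d = r₁ − r₂: -3, 4, 2, -1, 4, -3, -2, -1
d²: 9, 16, 4, 1, 16, 9, 4, 1; Σd² = 60
ρ = 1 − 6·60/(8·63) = 1 − 360/504 = 0.286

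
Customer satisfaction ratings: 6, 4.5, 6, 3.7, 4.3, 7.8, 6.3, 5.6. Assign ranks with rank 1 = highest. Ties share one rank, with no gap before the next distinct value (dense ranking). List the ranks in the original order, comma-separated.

3, 5, 3, 7, 6, 1, 2, 4

Sorted (descending): 7.8, 6.3, 6, 6, 5.6, 4.5, 4.3, 3.7
The 2 values of 6 share dense rank 3.
Remaining distinct values take the next consecutive integers.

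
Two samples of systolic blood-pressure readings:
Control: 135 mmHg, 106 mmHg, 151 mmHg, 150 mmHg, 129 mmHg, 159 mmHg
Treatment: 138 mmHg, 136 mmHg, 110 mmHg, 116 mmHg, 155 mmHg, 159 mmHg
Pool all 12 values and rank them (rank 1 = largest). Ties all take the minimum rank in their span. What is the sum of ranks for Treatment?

Sorted (descending): 159, 159, 155, 151, 150, 138, 136, 135, 129, 116, 110, 106
The 2 values of 159 occupy positions 1–2 → each gets rank 1.
Treatment values → pooled ranks: 138→6, 136→7, 110→11, 116→10, 155→3, 159→1
Rank sum = 6 + 7 + 11 + 10 + 3 + 1 = 38

38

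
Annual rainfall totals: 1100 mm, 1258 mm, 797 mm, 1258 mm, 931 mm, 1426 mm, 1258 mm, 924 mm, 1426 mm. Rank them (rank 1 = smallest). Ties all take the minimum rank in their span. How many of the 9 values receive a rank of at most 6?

Sorted (ascending): 797, 924, 931, 1100, 1258, 1258, 1258, 1426, 1426
The 3 values of 1258 occupy positions 5–7 → each gets rank 5.
The 2 values of 1426 occupy positions 8–9 → each gets rank 8.
Ranks ≤ 6: {1, 2, 3, 4, 5, 5, 5} → 7 values.

7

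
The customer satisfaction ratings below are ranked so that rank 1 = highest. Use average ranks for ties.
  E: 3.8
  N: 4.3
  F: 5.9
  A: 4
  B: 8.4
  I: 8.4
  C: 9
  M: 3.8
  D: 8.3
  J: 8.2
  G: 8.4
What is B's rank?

3

Sorted (descending): 9, 8.4, 8.4, 8.4, 8.3, 8.2, 5.9, 4.3, 4, 3.8, 3.8
The 3 values of 8.4 occupy positions 2–4 → average rank 3.
The 2 values of 3.8 occupy positions 10–11 → average rank (10+11)/2 = 10.5.
B has value 8.4 → rank 3.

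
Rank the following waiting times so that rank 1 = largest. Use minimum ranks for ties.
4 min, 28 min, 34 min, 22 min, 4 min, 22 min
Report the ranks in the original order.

5, 2, 1, 3, 5, 3

Sorted (descending): 34, 28, 22, 22, 4, 4
The 2 values of 22 occupy positions 3–4 → each gets rank 3.
The 2 values of 4 occupy positions 5–6 → each gets rank 5.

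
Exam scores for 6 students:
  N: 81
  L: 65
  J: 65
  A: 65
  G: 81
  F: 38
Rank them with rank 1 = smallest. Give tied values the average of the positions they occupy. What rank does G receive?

Sorted (ascending): 38, 65, 65, 65, 81, 81
The 3 values of 65 occupy positions 2–4 → average rank 3.
The 2 values of 81 occupy positions 5–6 → average rank (5+6)/2 = 5.5.
G has value 81 → rank 5.5.

5.5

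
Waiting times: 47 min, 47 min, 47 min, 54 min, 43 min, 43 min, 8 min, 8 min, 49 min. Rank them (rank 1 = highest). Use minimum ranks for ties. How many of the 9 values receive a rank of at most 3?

5

Sorted (descending): 54, 49, 47, 47, 47, 43, 43, 8, 8
The 3 values of 47 occupy positions 3–5 → each gets rank 3.
The 2 values of 43 occupy positions 6–7 → each gets rank 6.
The 2 values of 8 occupy positions 8–9 → each gets rank 8.
Ranks ≤ 3: {1, 2, 3, 3, 3} → 5 values.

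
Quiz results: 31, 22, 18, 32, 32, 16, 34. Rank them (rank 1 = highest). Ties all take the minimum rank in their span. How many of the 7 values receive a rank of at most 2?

3

Sorted (descending): 34, 32, 32, 31, 22, 18, 16
The 2 values of 32 occupy positions 2–3 → each gets rank 2.
Ranks ≤ 2: {1, 2, 2} → 3 values.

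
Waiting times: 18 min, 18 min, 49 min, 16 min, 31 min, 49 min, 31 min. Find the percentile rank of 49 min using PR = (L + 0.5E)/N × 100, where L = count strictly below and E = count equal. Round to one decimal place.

85.7

N = 7.
Strictly below 49: 5. Equal to 49: 2.
PR = (5 + 0.5·2)/7 × 100 = 85.7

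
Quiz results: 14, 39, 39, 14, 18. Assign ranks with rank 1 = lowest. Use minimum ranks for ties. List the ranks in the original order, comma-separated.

1, 4, 4, 1, 3

Sorted (ascending): 14, 14, 18, 39, 39
The 2 values of 14 occupy positions 1–2 → each gets rank 1.
The 2 values of 39 occupy positions 4–5 → each gets rank 4.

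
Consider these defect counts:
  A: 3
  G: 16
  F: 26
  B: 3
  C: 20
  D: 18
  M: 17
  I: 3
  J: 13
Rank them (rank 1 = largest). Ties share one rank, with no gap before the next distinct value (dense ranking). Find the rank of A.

7

Sorted (descending): 26, 20, 18, 17, 16, 13, 3, 3, 3
The 3 values of 3 share dense rank 7.
Remaining distinct values take the next consecutive integers.
A has value 3 → rank 7.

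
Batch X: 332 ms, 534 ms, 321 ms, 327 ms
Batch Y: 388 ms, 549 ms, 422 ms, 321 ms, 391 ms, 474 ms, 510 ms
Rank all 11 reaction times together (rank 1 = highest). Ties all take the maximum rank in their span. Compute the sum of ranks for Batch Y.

Sorted (descending): 549, 534, 510, 474, 422, 391, 388, 332, 327, 321, 321
The 2 values of 321 occupy positions 10–11 → each gets rank 11.
Batch Y values → pooled ranks: 388→7, 549→1, 422→5, 321→11, 391→6, 474→4, 510→3
Rank sum = 7 + 1 + 5 + 11 + 6 + 4 + 3 = 37

37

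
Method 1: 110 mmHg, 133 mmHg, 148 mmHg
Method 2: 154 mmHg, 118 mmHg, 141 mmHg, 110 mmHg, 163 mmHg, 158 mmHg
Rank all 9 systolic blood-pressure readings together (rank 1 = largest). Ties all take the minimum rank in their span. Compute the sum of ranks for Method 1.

Sorted (descending): 163, 158, 154, 148, 141, 133, 118, 110, 110
The 2 values of 110 occupy positions 8–9 → each gets rank 8.
Method 1 values → pooled ranks: 110→8, 133→6, 148→4
Rank sum = 8 + 6 + 4 = 18

18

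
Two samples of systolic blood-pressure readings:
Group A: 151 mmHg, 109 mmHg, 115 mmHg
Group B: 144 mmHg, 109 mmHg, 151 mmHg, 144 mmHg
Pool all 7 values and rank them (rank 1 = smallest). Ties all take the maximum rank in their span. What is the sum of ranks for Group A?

Sorted (ascending): 109, 109, 115, 144, 144, 151, 151
The 2 values of 109 occupy positions 1–2 → each gets rank 2.
The 2 values of 144 occupy positions 4–5 → each gets rank 5.
The 2 values of 151 occupy positions 6–7 → each gets rank 7.
Group A values → pooled ranks: 151→7, 109→2, 115→3
Rank sum = 7 + 2 + 3 = 12

12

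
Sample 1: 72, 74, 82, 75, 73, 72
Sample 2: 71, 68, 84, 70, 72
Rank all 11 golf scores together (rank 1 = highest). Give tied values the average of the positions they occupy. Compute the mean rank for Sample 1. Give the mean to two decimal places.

4.67

Sorted (descending): 84, 82, 75, 74, 73, 72, 72, 72, 71, 70, 68
The 3 values of 72 occupy positions 6–8 → average rank 7.
Sample 1 values → pooled ranks: 72→7, 74→4, 82→2, 75→3, 73→5, 72→7
Mean rank = (7 + 4 + 2 + 3 + 5 + 7) / 6 = 4.67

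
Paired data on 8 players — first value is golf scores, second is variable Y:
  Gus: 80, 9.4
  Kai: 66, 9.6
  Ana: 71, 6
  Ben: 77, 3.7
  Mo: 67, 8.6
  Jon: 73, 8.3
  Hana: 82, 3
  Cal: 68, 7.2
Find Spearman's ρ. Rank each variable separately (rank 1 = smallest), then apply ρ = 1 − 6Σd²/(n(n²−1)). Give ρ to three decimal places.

Ranks of variable 1: 7, 1, 4, 6, 2, 5, 8, 3
Ranks of variable 2: 7, 8, 3, 2, 6, 5, 1, 4
d = r₁ − r₂: 0, -7, 1, 4, -4, 0, 7, -1
d²: 0, 49, 1, 16, 16, 0, 49, 1; Σd² = 132
ρ = 1 − 6·132/(8·63) = 1 − 792/504 = -0.571

-0.571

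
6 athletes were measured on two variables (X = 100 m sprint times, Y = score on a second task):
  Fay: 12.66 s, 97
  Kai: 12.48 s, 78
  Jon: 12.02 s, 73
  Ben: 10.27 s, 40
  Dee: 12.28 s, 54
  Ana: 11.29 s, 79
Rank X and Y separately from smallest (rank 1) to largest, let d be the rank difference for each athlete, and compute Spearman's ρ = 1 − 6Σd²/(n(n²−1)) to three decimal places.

0.600

Ranks of variable 1: 6, 5, 3, 1, 4, 2
Ranks of variable 2: 6, 4, 3, 1, 2, 5
d = r₁ − r₂: 0, 1, 0, 0, 2, -3
d²: 0, 1, 0, 0, 4, 9; Σd² = 14
ρ = 1 − 6·14/(6·35) = 1 − 84/210 = 0.600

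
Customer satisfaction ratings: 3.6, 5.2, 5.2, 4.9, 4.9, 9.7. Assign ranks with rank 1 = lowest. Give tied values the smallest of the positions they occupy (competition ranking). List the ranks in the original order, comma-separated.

Sorted (ascending): 3.6, 4.9, 4.9, 5.2, 5.2, 9.7
The 2 values of 4.9 occupy positions 2–3 → each gets rank 2.
The 2 values of 5.2 occupy positions 4–5 → each gets rank 4.

1, 4, 4, 2, 2, 6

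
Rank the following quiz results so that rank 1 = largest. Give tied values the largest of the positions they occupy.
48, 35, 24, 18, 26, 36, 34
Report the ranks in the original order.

1, 3, 6, 7, 5, 2, 4

Sorted (descending): 48, 36, 35, 34, 26, 24, 18
No ties — each value takes its position as its rank.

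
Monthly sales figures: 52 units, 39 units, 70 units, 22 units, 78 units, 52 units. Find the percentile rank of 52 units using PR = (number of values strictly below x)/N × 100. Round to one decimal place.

33.3

N = 6.
Strictly below 52: 2. Equal to 52: 2.
PR = 2/6 × 100 = 33.3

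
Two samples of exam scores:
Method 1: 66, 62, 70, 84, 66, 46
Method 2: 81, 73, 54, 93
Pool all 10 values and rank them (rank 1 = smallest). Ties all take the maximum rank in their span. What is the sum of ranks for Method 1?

29

Sorted (ascending): 46, 54, 62, 66, 66, 70, 73, 81, 84, 93
The 2 values of 66 occupy positions 4–5 → each gets rank 5.
Method 1 values → pooled ranks: 66→5, 62→3, 70→6, 84→9, 66→5, 46→1
Rank sum = 5 + 3 + 6 + 9 + 5 + 1 = 29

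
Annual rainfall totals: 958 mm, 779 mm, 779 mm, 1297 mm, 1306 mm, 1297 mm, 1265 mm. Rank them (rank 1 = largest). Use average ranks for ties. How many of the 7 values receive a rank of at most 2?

Sorted (descending): 1306, 1297, 1297, 1265, 958, 779, 779
The 2 values of 1297 occupy positions 2–3 → average rank (2+3)/2 = 2.5.
The 2 values of 779 occupy positions 6–7 → average rank (6+7)/2 = 6.5.
Ranks ≤ 2: {1} → 1 value.

1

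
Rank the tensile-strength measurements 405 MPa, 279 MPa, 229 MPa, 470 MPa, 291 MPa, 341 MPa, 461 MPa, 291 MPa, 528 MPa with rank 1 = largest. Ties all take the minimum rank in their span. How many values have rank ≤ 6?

7

Sorted (descending): 528, 470, 461, 405, 341, 291, 291, 279, 229
The 2 values of 291 occupy positions 6–7 → each gets rank 6.
Ranks ≤ 6: {1, 2, 3, 4, 5, 6, 6} → 7 values.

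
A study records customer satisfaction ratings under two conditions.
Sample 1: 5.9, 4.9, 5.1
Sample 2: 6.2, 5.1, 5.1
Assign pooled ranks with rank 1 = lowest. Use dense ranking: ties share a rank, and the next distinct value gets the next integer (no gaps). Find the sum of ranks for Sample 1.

Sorted (ascending): 4.9, 5.1, 5.1, 5.1, 5.9, 6.2
The 3 values of 5.1 share dense rank 2.
Remaining distinct values take the next consecutive integers.
Sample 1 values → pooled ranks: 5.9→3, 4.9→1, 5.1→2
Rank sum = 3 + 1 + 2 = 6

6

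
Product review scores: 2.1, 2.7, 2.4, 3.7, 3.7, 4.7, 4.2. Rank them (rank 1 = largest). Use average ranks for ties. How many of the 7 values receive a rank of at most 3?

Sorted (descending): 4.7, 4.2, 3.7, 3.7, 2.7, 2.4, 2.1
The 2 values of 3.7 occupy positions 3–4 → average rank (3+4)/2 = 3.5.
Ranks ≤ 3: {1, 2} → 2 values.

2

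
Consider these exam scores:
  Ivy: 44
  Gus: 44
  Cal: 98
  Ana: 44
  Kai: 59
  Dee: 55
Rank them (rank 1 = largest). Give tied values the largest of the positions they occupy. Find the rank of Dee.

3

Sorted (descending): 98, 59, 55, 44, 44, 44
The 3 values of 44 occupy positions 4–6 → each gets rank 6.
Dee has value 55 → rank 3.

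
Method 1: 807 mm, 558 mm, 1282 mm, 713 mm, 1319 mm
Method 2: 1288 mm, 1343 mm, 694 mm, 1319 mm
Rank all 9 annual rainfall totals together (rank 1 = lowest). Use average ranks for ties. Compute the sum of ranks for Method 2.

Sorted (ascending): 558, 694, 713, 807, 1282, 1288, 1319, 1319, 1343
The 2 values of 1319 occupy positions 7–8 → average rank (7+8)/2 = 7.5.
Method 2 values → pooled ranks: 1288→6, 1343→9, 694→2, 1319→7.5
Rank sum = 6 + 9 + 2 + 7.5 = 24.5

24.5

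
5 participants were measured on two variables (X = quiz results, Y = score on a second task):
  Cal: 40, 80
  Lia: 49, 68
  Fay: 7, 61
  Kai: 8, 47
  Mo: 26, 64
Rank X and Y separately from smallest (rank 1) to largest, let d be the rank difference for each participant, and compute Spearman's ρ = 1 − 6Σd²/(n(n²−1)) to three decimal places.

0.800

Ranks of variable 1: 4, 5, 1, 2, 3
Ranks of variable 2: 5, 4, 2, 1, 3
d = r₁ − r₂: -1, 1, -1, 1, 0
d²: 1, 1, 1, 1, 0; Σd² = 4
ρ = 1 − 6·4/(5·24) = 1 − 24/120 = 0.800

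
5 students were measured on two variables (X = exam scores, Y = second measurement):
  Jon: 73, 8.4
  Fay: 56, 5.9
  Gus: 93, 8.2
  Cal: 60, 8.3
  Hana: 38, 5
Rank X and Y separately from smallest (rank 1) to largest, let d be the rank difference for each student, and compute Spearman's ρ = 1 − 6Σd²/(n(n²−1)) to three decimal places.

Ranks of variable 1: 4, 2, 5, 3, 1
Ranks of variable 2: 5, 2, 3, 4, 1
d = r₁ − r₂: -1, 0, 2, -1, 0
d²: 1, 0, 4, 1, 0; Σd² = 6
ρ = 1 − 6·6/(5·24) = 1 − 36/120 = 0.700

0.700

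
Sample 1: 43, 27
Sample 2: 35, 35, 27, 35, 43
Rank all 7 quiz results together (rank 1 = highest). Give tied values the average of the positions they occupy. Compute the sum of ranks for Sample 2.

20

Sorted (descending): 43, 43, 35, 35, 35, 27, 27
The 2 values of 43 occupy positions 1–2 → average rank (1+2)/2 = 1.5.
The 3 values of 35 occupy positions 3–5 → average rank 4.
The 2 values of 27 occupy positions 6–7 → average rank (6+7)/2 = 6.5.
Sample 2 values → pooled ranks: 35→4, 35→4, 27→6.5, 35→4, 43→1.5
Rank sum = 4 + 4 + 6.5 + 4 + 1.5 = 20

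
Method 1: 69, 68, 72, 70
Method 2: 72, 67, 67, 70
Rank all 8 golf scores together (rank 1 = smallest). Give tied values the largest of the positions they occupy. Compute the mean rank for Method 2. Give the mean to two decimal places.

Sorted (ascending): 67, 67, 68, 69, 70, 70, 72, 72
The 2 values of 67 occupy positions 1–2 → each gets rank 2.
The 2 values of 70 occupy positions 5–6 → each gets rank 6.
The 2 values of 72 occupy positions 7–8 → each gets rank 8.
Method 2 values → pooled ranks: 72→8, 67→2, 67→2, 70→6
Mean rank = (8 + 2 + 2 + 6) / 4 = 4.50

4.50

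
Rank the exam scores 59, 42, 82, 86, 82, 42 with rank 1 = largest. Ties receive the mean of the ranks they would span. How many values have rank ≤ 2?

Sorted (descending): 86, 82, 82, 59, 42, 42
The 2 values of 82 occupy positions 2–3 → average rank (2+3)/2 = 2.5.
The 2 values of 42 occupy positions 5–6 → average rank (5+6)/2 = 5.5.
Ranks ≤ 2: {1} → 1 value.

1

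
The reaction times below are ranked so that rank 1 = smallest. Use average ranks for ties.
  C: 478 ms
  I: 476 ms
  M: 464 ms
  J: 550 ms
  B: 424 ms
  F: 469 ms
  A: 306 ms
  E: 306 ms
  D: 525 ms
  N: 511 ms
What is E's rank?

1.5

Sorted (ascending): 306, 306, 424, 464, 469, 476, 478, 511, 525, 550
The 2 values of 306 occupy positions 1–2 → average rank (1+2)/2 = 1.5.
E has value 306 ms → rank 1.5.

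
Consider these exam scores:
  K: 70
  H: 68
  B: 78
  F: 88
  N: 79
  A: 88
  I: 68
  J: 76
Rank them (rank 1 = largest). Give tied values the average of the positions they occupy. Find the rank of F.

Sorted (descending): 88, 88, 79, 78, 76, 70, 68, 68
The 2 values of 88 occupy positions 1–2 → average rank (1+2)/2 = 1.5.
The 2 values of 68 occupy positions 7–8 → average rank (7+8)/2 = 7.5.
F has value 88 → rank 1.5.

1.5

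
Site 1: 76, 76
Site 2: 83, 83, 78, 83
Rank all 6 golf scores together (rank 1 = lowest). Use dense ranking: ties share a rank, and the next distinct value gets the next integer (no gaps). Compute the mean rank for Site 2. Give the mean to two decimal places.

2.75

Sorted (ascending): 76, 76, 78, 83, 83, 83
The 2 values of 76 share dense rank 1.
The 3 values of 83 share dense rank 3.
Remaining distinct values take the next consecutive integers.
Site 2 values → pooled ranks: 83→3, 83→3, 78→2, 83→3
Mean rank = (3 + 3 + 2 + 3) / 4 = 2.75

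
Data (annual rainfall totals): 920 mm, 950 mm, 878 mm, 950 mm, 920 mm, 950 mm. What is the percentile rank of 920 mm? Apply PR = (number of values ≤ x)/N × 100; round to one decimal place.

N = 6.
Strictly below 920: 1. Equal to 920: 2.
PR = 3/6 × 100 = 50.0

50.0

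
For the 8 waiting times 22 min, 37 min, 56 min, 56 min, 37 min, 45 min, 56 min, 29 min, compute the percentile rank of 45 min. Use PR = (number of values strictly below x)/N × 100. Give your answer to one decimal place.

50.0

N = 8.
Strictly below 45: 4. Equal to 45: 1.
PR = 4/8 × 100 = 50.0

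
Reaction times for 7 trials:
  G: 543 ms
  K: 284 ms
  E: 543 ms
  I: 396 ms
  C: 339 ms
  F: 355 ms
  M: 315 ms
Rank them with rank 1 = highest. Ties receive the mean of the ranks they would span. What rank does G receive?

1.5

Sorted (descending): 543, 543, 396, 355, 339, 315, 284
The 2 values of 543 occupy positions 1–2 → average rank (1+2)/2 = 1.5.
G has value 543 ms → rank 1.5.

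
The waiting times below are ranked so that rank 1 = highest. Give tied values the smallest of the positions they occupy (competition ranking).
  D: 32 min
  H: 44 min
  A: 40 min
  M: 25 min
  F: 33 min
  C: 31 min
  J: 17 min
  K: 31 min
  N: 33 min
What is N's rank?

3

Sorted (descending): 44, 40, 33, 33, 32, 31, 31, 25, 17
The 2 values of 33 occupy positions 3–4 → each gets rank 3.
The 2 values of 31 occupy positions 6–7 → each gets rank 6.
N has value 33 min → rank 3.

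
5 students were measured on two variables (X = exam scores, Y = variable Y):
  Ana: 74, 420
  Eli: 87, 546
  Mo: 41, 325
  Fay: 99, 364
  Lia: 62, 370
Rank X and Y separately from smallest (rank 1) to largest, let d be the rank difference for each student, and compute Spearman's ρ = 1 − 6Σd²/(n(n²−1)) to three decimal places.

Ranks of variable 1: 3, 4, 1, 5, 2
Ranks of variable 2: 4, 5, 1, 2, 3
d = r₁ − r₂: -1, -1, 0, 3, -1
d²: 1, 1, 0, 9, 1; Σd² = 12
ρ = 1 − 6·12/(5·24) = 1 − 72/120 = 0.400

0.400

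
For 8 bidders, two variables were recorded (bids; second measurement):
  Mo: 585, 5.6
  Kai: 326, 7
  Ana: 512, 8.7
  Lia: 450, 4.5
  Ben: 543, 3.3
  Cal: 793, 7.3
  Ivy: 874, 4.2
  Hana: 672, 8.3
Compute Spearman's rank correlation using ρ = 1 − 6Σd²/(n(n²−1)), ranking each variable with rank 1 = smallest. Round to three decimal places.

Ranks of variable 1: 5, 1, 3, 2, 4, 7, 8, 6
Ranks of variable 2: 4, 5, 8, 3, 1, 6, 2, 7
d = r₁ − r₂: 1, -4, -5, -1, 3, 1, 6, -1
d²: 1, 16, 25, 1, 9, 1, 36, 1; Σd² = 90
ρ = 1 − 6·90/(8·63) = 1 − 540/504 = -0.071

-0.071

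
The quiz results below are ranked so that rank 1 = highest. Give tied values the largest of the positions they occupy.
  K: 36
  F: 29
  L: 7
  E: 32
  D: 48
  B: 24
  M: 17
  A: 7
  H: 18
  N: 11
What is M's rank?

Sorted (descending): 48, 36, 32, 29, 24, 18, 17, 11, 7, 7
The 2 values of 7 occupy positions 9–10 → each gets rank 10.
M has value 17 → rank 7.

7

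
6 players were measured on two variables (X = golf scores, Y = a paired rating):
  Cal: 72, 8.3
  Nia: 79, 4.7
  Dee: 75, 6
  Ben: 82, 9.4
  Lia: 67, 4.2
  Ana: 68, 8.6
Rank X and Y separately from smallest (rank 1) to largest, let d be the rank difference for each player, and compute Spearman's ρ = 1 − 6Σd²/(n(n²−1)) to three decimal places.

Ranks of variable 1: 3, 5, 4, 6, 1, 2
Ranks of variable 2: 4, 2, 3, 6, 1, 5
d = r₁ − r₂: -1, 3, 1, 0, 0, -3
d²: 1, 9, 1, 0, 0, 9; Σd² = 20
ρ = 1 − 6·20/(6·35) = 1 − 120/210 = 0.429

0.429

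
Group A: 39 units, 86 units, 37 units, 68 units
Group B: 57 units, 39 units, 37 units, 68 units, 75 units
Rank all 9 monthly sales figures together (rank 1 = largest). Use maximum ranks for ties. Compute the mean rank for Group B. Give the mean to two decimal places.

5.40

Sorted (descending): 86, 75, 68, 68, 57, 39, 39, 37, 37
The 2 values of 68 occupy positions 3–4 → each gets rank 4.
The 2 values of 39 occupy positions 6–7 → each gets rank 7.
The 2 values of 37 occupy positions 8–9 → each gets rank 9.
Group B values → pooled ranks: 57→5, 39→7, 37→9, 68→4, 75→2
Mean rank = (5 + 7 + 9 + 4 + 2) / 5 = 5.40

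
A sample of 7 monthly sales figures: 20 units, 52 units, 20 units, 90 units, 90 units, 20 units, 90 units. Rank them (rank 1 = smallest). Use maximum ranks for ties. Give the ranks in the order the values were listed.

3, 4, 3, 7, 7, 3, 7

Sorted (ascending): 20, 20, 20, 52, 90, 90, 90
The 3 values of 20 occupy positions 1–3 → each gets rank 3.
The 3 values of 90 occupy positions 5–7 → each gets rank 7.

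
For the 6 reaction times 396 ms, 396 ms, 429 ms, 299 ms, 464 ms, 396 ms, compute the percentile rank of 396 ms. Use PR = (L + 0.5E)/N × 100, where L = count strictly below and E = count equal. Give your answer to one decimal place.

41.7

N = 6.
Strictly below 396: 1. Equal to 396: 3.
PR = (1 + 0.5·3)/6 × 100 = 41.7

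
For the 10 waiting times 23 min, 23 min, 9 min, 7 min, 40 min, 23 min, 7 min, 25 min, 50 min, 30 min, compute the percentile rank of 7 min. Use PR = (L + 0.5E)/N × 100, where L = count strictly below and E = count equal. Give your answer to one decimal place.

N = 10.
Strictly below 7: 0. Equal to 7: 2.
PR = (0 + 0.5·2)/10 × 100 = 10.0

10.0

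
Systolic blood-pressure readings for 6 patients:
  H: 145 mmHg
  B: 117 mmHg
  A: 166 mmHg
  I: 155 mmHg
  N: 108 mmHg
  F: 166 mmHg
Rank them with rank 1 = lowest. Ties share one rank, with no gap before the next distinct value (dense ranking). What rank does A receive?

5

Sorted (ascending): 108, 117, 145, 155, 166, 166
The 2 values of 166 share dense rank 5.
Remaining distinct values take the next consecutive integers.
A has value 166 mmHg → rank 5.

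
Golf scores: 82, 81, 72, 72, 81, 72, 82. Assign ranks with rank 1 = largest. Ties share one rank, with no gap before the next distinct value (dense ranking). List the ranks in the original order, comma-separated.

1, 2, 3, 3, 2, 3, 1

Sorted (descending): 82, 82, 81, 81, 72, 72, 72
The 2 values of 82 share dense rank 1.
The 2 values of 81 share dense rank 2.
The 3 values of 72 share dense rank 3.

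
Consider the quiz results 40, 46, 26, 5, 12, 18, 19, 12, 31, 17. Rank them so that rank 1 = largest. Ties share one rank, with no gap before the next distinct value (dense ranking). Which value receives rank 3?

31

Sorted (descending): 46, 40, 31, 26, 19, 18, 17, 12, 12, 5
The 2 values of 12 share dense rank 8.
Remaining distinct values take the next consecutive integers.
Rank 3 → value 31.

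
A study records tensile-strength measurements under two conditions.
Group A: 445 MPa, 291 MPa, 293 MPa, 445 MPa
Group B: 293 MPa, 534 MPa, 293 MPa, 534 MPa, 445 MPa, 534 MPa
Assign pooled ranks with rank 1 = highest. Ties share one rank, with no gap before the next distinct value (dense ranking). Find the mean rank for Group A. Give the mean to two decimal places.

Sorted (descending): 534, 534, 534, 445, 445, 445, 293, 293, 293, 291
The 3 values of 534 share dense rank 1.
The 3 values of 445 share dense rank 2.
The 3 values of 293 share dense rank 3.
Remaining distinct values take the next consecutive integers.
Group A values → pooled ranks: 445→2, 291→4, 293→3, 445→2
Mean rank = (2 + 4 + 3 + 2) / 4 = 2.75

2.75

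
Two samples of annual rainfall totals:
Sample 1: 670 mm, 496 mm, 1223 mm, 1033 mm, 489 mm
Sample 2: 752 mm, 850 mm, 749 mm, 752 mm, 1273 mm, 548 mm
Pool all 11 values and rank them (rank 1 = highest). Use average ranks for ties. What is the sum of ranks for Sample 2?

32

Sorted (descending): 1273, 1223, 1033, 850, 752, 752, 749, 670, 548, 496, 489
The 2 values of 752 occupy positions 5–6 → average rank (5+6)/2 = 5.5.
Sample 2 values → pooled ranks: 752→5.5, 850→4, 749→7, 752→5.5, 1273→1, 548→9
Rank sum = 5.5 + 4 + 7 + 5.5 + 1 + 9 = 32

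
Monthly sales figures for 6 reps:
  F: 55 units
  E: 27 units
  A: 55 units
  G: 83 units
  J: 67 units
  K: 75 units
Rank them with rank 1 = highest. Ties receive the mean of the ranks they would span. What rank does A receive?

4.5

Sorted (descending): 83, 75, 67, 55, 55, 27
The 2 values of 55 occupy positions 4–5 → average rank (4+5)/2 = 4.5.
A has value 55 units → rank 4.5.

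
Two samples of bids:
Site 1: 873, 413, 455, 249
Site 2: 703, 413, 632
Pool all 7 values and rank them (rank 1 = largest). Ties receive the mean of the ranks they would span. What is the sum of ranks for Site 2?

Sorted (descending): 873, 703, 632, 455, 413, 413, 249
The 2 values of 413 occupy positions 5–6 → average rank (5+6)/2 = 5.5.
Site 2 values → pooled ranks: 703→2, 413→5.5, 632→3
Rank sum = 2 + 5.5 + 3 = 10.5

10.5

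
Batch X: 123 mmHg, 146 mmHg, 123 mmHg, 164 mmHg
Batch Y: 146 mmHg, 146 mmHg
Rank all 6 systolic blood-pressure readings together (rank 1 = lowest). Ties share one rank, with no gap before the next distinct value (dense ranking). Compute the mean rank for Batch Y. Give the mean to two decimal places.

2.00

Sorted (ascending): 123, 123, 146, 146, 146, 164
The 2 values of 123 share dense rank 1.
The 3 values of 146 share dense rank 2.
Remaining distinct values take the next consecutive integers.
Batch Y values → pooled ranks: 146→2, 146→2
Mean rank = (2 + 2) / 2 = 2.00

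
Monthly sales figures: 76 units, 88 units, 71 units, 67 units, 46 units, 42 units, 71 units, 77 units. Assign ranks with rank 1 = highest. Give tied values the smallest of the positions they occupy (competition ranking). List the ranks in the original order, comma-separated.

Sorted (descending): 88, 77, 76, 71, 71, 67, 46, 42
The 2 values of 71 occupy positions 4–5 → each gets rank 4.

3, 1, 4, 6, 7, 8, 4, 2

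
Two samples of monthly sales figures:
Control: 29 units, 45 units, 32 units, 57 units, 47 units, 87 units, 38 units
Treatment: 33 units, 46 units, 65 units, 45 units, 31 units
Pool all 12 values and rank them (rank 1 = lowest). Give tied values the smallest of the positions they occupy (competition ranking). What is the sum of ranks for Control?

46

Sorted (ascending): 29, 31, 32, 33, 38, 45, 45, 46, 47, 57, 65, 87
The 2 values of 45 occupy positions 6–7 → each gets rank 6.
Control values → pooled ranks: 29→1, 45→6, 32→3, 57→10, 47→9, 87→12, 38→5
Rank sum = 1 + 6 + 3 + 10 + 9 + 12 + 5 = 46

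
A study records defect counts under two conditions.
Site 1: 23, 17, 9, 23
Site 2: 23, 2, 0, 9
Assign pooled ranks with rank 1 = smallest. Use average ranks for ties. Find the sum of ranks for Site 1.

Sorted (ascending): 0, 2, 9, 9, 17, 23, 23, 23
The 2 values of 9 occupy positions 3–4 → average rank (3+4)/2 = 3.5.
The 3 values of 23 occupy positions 6–8 → average rank 7.
Site 1 values → pooled ranks: 23→7, 17→5, 9→3.5, 23→7
Rank sum = 7 + 5 + 3.5 + 7 = 22.5

22.5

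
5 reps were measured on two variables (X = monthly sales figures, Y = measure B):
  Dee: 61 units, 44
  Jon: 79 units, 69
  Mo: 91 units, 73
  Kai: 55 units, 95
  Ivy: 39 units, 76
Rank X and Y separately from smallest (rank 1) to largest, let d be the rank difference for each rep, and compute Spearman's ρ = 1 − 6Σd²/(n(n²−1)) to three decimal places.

-0.500

Ranks of variable 1: 3, 4, 5, 2, 1
Ranks of variable 2: 1, 2, 3, 5, 4
d = r₁ − r₂: 2, 2, 2, -3, -3
d²: 4, 4, 4, 9, 9; Σd² = 30
ρ = 1 − 6·30/(5·24) = 1 − 180/120 = -0.500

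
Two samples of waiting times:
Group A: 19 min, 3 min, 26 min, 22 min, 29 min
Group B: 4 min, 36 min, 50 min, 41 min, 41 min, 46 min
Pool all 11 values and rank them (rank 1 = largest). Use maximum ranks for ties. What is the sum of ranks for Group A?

41

Sorted (descending): 50, 46, 41, 41, 36, 29, 26, 22, 19, 4, 3
The 2 values of 41 occupy positions 3–4 → each gets rank 4.
Group A values → pooled ranks: 19→9, 3→11, 26→7, 22→8, 29→6
Rank sum = 9 + 11 + 7 + 8 + 6 = 41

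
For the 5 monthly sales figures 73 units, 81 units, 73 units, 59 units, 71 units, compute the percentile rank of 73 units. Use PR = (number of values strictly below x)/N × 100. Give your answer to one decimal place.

N = 5.
Strictly below 73: 2. Equal to 73: 2.
PR = 2/5 × 100 = 40.0

40.0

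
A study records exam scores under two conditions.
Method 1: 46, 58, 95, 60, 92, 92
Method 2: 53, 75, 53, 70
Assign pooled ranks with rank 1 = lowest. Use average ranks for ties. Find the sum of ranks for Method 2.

Sorted (ascending): 46, 53, 53, 58, 60, 70, 75, 92, 92, 95
The 2 values of 53 occupy positions 2–3 → average rank (2+3)/2 = 2.5.
The 2 values of 92 occupy positions 8–9 → average rank (8+9)/2 = 8.5.
Method 2 values → pooled ranks: 53→2.5, 75→7, 53→2.5, 70→6
Rank sum = 2.5 + 7 + 2.5 + 6 = 18

18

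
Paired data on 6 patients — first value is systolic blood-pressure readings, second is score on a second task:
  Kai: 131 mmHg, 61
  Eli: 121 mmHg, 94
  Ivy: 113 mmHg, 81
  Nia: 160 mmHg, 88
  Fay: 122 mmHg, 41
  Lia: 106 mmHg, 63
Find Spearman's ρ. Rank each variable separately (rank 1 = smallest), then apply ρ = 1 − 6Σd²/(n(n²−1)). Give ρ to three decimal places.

Ranks of variable 1: 5, 3, 2, 6, 4, 1
Ranks of variable 2: 2, 6, 4, 5, 1, 3
d = r₁ − r₂: 3, -3, -2, 1, 3, -2
d²: 9, 9, 4, 1, 9, 4; Σd² = 36
ρ = 1 − 6·36/(6·35) = 1 − 216/210 = -0.029

-0.029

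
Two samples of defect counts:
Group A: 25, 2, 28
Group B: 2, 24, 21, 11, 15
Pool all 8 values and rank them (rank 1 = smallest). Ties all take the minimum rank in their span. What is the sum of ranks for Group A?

16

Sorted (ascending): 2, 2, 11, 15, 21, 24, 25, 28
The 2 values of 2 occupy positions 1–2 → each gets rank 1.
Group A values → pooled ranks: 25→7, 2→1, 28→8
Rank sum = 7 + 1 + 8 = 16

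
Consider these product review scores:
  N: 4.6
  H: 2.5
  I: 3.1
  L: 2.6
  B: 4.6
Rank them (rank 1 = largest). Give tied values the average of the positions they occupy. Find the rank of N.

Sorted (descending): 4.6, 4.6, 3.1, 2.6, 2.5
The 2 values of 4.6 occupy positions 1–2 → average rank (1+2)/2 = 1.5.
N has value 4.6 → rank 1.5.

1.5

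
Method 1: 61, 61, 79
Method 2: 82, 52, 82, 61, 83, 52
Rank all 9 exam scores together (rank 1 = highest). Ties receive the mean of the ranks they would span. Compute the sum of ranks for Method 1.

Sorted (descending): 83, 82, 82, 79, 61, 61, 61, 52, 52
The 2 values of 82 occupy positions 2–3 → average rank (2+3)/2 = 2.5.
The 3 values of 61 occupy positions 5–7 → average rank 6.
The 2 values of 52 occupy positions 8–9 → average rank (8+9)/2 = 8.5.
Method 1 values → pooled ranks: 61→6, 61→6, 79→4
Rank sum = 6 + 6 + 4 = 16

16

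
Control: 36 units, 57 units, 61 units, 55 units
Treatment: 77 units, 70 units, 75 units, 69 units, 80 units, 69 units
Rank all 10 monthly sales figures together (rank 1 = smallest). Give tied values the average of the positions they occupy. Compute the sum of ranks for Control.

10

Sorted (ascending): 36, 55, 57, 61, 69, 69, 70, 75, 77, 80
The 2 values of 69 occupy positions 5–6 → average rank (5+6)/2 = 5.5.
Control values → pooled ranks: 36→1, 57→3, 61→4, 55→2
Rank sum = 1 + 3 + 4 + 2 = 10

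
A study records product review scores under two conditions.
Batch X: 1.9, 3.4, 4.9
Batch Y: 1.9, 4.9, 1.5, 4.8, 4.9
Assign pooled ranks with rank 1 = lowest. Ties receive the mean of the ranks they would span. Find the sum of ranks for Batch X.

Sorted (ascending): 1.5, 1.9, 1.9, 3.4, 4.8, 4.9, 4.9, 4.9
The 2 values of 1.9 occupy positions 2–3 → average rank (2+3)/2 = 2.5.
The 3 values of 4.9 occupy positions 6–8 → average rank 7.
Batch X values → pooled ranks: 1.9→2.5, 3.4→4, 4.9→7
Rank sum = 2.5 + 4 + 7 = 13.5

13.5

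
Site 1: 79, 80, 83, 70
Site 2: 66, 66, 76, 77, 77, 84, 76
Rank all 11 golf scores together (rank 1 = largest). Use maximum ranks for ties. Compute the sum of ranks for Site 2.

51

Sorted (descending): 84, 83, 80, 79, 77, 77, 76, 76, 70, 66, 66
The 2 values of 77 occupy positions 5–6 → each gets rank 6.
The 2 values of 76 occupy positions 7–8 → each gets rank 8.
The 2 values of 66 occupy positions 10–11 → each gets rank 11.
Site 2 values → pooled ranks: 66→11, 66→11, 76→8, 77→6, 77→6, 84→1, 76→8
Rank sum = 11 + 11 + 8 + 6 + 6 + 1 + 8 = 51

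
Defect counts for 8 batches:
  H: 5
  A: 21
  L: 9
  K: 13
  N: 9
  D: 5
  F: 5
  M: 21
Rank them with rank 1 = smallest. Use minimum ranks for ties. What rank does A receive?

Sorted (ascending): 5, 5, 5, 9, 9, 13, 21, 21
The 3 values of 5 occupy positions 1–3 → each gets rank 1.
The 2 values of 9 occupy positions 4–5 → each gets rank 4.
The 2 values of 21 occupy positions 7–8 → each gets rank 7.
A has value 21 → rank 7.

7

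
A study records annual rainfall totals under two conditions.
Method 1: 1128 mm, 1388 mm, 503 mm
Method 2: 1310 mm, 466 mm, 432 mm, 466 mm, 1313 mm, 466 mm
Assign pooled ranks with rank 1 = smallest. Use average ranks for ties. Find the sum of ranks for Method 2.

25

Sorted (ascending): 432, 466, 466, 466, 503, 1128, 1310, 1313, 1388
The 3 values of 466 occupy positions 2–4 → average rank 3.
Method 2 values → pooled ranks: 1310→7, 466→3, 432→1, 466→3, 1313→8, 466→3
Rank sum = 7 + 3 + 1 + 3 + 8 + 3 = 25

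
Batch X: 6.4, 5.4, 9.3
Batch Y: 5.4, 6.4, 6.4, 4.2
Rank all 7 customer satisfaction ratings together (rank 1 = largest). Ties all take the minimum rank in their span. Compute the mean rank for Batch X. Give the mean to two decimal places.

Sorted (descending): 9.3, 6.4, 6.4, 6.4, 5.4, 5.4, 4.2
The 3 values of 6.4 occupy positions 2–4 → each gets rank 2.
The 2 values of 5.4 occupy positions 5–6 → each gets rank 5.
Batch X values → pooled ranks: 6.4→2, 5.4→5, 9.3→1
Mean rank = (2 + 5 + 1) / 3 = 2.67

2.67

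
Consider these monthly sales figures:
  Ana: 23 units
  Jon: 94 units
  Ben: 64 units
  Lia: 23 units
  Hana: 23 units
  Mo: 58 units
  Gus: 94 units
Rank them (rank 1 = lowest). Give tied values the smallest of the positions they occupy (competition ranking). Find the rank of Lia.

1

Sorted (ascending): 23, 23, 23, 58, 64, 94, 94
The 3 values of 23 occupy positions 1–3 → each gets rank 1.
The 2 values of 94 occupy positions 6–7 → each gets rank 6.
Lia has value 23 units → rank 1.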